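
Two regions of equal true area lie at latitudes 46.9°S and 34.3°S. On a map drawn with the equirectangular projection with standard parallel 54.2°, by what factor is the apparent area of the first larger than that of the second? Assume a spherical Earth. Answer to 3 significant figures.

With standard parallel φ₀ = 54.2°, the equirectangular projection gives x = Rλ cos φ₀, y = Rφ, so h = 1 and k = cos 54.2° / cos φ.
Areal scale at 46.9°: h·k = 1.000 × 0.8561 = 0.8561.
Areal scale at 34.3°: h·k = 1.000 × 0.7081 = 0.7081.
Ratio = 0.8561/0.7081 ≈ 1.21.

1.21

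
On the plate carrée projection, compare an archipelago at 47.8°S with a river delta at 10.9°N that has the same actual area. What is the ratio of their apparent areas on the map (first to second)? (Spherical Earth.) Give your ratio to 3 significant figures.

1.46

In the plate carrée (x = Rλ, y = Rφ), meridians are true-scale (h = 1) and parallels are stretched by k = sec φ.
Areal scale at 47.8°: h·k = 1.000 × 1.489 = 1.489.
Areal scale at 10.9°: h·k = 1.000 × 1.018 = 1.018.
Ratio = 1.489/1.018 ≈ 1.46.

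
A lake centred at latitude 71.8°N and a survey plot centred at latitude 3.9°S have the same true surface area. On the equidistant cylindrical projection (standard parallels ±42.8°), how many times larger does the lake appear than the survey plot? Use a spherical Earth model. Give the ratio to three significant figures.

3.19

In the equirectangular projection with standard parallel φ₀ = 42.8° (x = Rλ cos φ₀, y = Rφ), meridians are true-scale (h = 1) and the parallel scale is k = cos φ₀ / cos φ.
Areal scale at 71.8°: h·k = 1.000 × 2.349 = 2.349.
Areal scale at 3.9°: h·k = 1.000 × 0.7354 = 0.7354.
Ratio = 2.349/0.7354 ≈ 3.19.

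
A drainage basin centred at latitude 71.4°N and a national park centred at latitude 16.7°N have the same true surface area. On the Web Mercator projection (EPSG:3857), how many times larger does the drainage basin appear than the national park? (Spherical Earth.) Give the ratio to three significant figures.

Mercator is conformal with k = sec φ, so areal scale = k² = sec²φ.
At 71.4°: sec²(71.4°) = 1/0.3190² = 9.829.
At 16.7°: sec²(16.7°) = 1/0.9578² = 1.090.
Ratio = 9.829/1.090 = cos²(16.7°)/cos²(71.4°) ≈ 9.02.

9.02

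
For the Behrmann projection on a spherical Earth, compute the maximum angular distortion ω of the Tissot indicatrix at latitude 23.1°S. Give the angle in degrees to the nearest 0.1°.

6.9°

The Behrmann projection is cylindrical equal-area with φ₀ = 30°. A cylindrical equal-area projection with standard parallel φ₀ has meridian scale h = cos φ / cos φ₀ and parallel scale k = cos φ₀ / cos φ (so areas are preserved, h·k = 1).
At 23.1°: h = 1.062, k = 0.9415; principal scales a = 1.062, b = 0.9415.
sin(ω/2) = (a − b)/(a + b) = 0.1206/2.004 = 0.06019, so ω = 2 arcsin(0.06019) ≈ 6.9°.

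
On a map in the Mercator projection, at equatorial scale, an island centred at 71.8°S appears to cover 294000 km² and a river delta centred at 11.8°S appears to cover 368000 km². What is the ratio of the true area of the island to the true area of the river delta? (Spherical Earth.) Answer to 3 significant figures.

On Mercator the areal scale is sec²φ, so true area = apparent × cos²φ.
True area of island: 294000 × cos²(71.8°) = 294000 × 0.09755 = 28680 km².
True area of river delta: 368000 × cos²(11.8°) = 368000 × 0.9582 = 352600 km².
Ratio = 28680 / 352600 ≈ 0.0813.

0.0813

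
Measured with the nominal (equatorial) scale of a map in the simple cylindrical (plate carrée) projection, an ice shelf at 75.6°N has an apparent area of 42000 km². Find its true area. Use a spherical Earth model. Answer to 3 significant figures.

Plate carrée maps x = Rλ, y = Rφ. The meridian scale is h = 1 and the parallel scale is k = 1/cos φ = sec φ.
Areal scale = h·k = 1 × sec φ; at 75.6°, h = 1.000, k = 4.021, so h·k = 4.021.
True area = apparent / (areal scale) = 42000 / 4.021 ≈ 10400 km².

10400 km²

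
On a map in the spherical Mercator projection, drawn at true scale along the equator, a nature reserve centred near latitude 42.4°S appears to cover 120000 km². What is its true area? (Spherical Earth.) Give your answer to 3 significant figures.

Mercator is conformal, so the point scale is isotropic: h = k = sec φ = 1/cos φ.
Areal scale = k² = sec²φ = 1/cos²(42.4°) = 1/0.7385² = 1.834.
True area = apparent / (areal scale) = 120000 / 1.834 ≈ 65400 km².

65400 km²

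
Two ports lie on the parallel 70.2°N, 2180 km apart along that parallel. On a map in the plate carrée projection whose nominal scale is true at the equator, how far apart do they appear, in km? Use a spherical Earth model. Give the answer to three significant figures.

For the equirectangular projection with φ₀ = 0 (plate carrée), h = 1 along meridians and k = sec φ along parallels.
Along the parallel, k = sec 70.2° = 1/0.3387 = 2.952.
Map distance = 2180 × 2.952 ≈ 6440 km.

6440 km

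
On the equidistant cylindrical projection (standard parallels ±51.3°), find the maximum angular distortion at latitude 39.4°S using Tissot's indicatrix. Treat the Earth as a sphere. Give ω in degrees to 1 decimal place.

With standard parallel φ₀ = 51.3°, the equirectangular projection gives x = Rλ cos φ₀, y = Rφ, so h = 1 and k = cos 51.3° / cos φ.
At 39.4°: h = 1.000, k = 0.8091; principal scales a = 1.000, b = 0.8091.
sin(ω/2) = (a − b)/(a + b) = 0.1909/1.809 = 0.1055, so ω = 2 arcsin(0.1055) ≈ 12.1°.

12.1°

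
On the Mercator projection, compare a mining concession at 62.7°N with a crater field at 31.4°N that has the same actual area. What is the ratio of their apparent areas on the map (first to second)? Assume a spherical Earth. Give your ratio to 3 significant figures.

Mercator is conformal with k = sec φ, so areal scale = k² = sec²φ.
At 62.7°: sec²(62.7°) = 1/0.4586² = 4.754.
At 31.4°: sec²(31.4°) = 1/0.8536² = 1.373.
Ratio = 4.754/1.373 = cos²(31.4°)/cos²(62.7°) ≈ 3.46.

3.46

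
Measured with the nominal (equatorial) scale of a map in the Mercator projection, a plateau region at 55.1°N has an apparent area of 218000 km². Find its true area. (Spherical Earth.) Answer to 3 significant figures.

71400 km²

The Mercator projection is conformal; its linear scale factor is the same in every direction and equals sec φ = 1/cos φ.
Areal scale = k² = sec²φ = 1/cos²(55.1°) = 1/0.5721² = 3.055.
True area = apparent / (areal scale) = 218000 / 3.055 ≈ 71400 km².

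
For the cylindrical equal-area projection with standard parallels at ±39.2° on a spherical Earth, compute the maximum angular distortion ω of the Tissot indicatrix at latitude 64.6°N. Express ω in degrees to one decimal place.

A cylindrical equal-area projection with standard parallel φ₀ has meridian scale h = cos φ / cos φ₀ and parallel scale k = cos φ₀ / cos φ (so areas are preserved, h·k = 1).
At 64.6°: h = 0.5535, k = 1.807; principal scales a = 1.807, b = 0.5535.
sin(ω/2) = (a − b)/(a + b) = 1.253/2.360 = 0.5310, so ω = 2 arcsin(0.5310) ≈ 64.1°.

64.1°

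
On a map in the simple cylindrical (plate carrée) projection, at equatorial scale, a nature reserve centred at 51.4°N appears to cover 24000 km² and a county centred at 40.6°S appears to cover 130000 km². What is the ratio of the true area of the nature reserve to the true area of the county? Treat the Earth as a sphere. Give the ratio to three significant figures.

On the plate carrée, areal scale = h·k = 1 × sec φ, so true area = apparent × cos φ.
True area of nature reserve: 24000 × cos(51.4°) = 24000 × 0.6239 = 14970 km².
True area of county: 130000 × cos(40.6°) = 130000 × 0.7593 = 98710 km².
Ratio = 14970 / 98710 ≈ 0.152.

0.152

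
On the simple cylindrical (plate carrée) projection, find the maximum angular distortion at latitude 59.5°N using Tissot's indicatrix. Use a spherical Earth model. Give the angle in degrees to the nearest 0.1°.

In the plate carrée (x = Rλ, y = Rφ), meridians are true-scale (h = 1) and parallels are stretched by k = sec φ.
At 59.5°: h = 1.000, k = 1.970; principal scales a = 1.970, b = 1.000.
sin(ω/2) = (a − b)/(a + b) = 0.9703/2.970 = 0.3267, so ω = 2 arcsin(0.3267) ≈ 38.1°.

38.1°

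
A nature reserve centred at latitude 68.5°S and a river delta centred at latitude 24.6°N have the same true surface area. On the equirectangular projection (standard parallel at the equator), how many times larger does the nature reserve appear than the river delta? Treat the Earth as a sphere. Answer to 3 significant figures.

2.48

For the equirectangular projection with φ₀ = 0 (plate carrée), h = 1 along meridians and k = sec φ along parallels.
Areal scale at 68.5°: h·k = 1.000 × 2.729 = 2.729.
Areal scale at 24.6°: h·k = 1.000 × 1.100 = 1.100.
Ratio = 2.729/1.100 ≈ 2.48.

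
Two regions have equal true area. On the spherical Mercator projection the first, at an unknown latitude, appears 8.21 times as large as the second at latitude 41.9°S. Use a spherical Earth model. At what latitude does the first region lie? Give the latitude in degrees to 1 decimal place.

For equal true areas on Mercator, apparent areas scale as sec²φ, so the ratio is cos²φ₂ / cos²φ₁.
cos²φ₂ / cos²φ₁ = 8.21  ⇒  cos φ₁ = cos 41.9° / √8.21 = 0.7443/2.865 = 0.2598.
φ₁ = arccos(0.2598) ≈ 74.9°.

74.9°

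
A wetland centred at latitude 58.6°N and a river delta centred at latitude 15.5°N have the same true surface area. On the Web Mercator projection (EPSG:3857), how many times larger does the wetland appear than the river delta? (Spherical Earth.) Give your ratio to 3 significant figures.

3.42

Mercator is conformal with k = sec φ, so areal scale = k² = sec²φ.
At 58.6°: sec²(58.6°) = 1/0.5210² = 3.684.
At 15.5°: sec²(15.5°) = 1/0.9636² = 1.077.
Ratio = 3.684/1.077 = cos²(15.5°)/cos²(58.6°) ≈ 3.42.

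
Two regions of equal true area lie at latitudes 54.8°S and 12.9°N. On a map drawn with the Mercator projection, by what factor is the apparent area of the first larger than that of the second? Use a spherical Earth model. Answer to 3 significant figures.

Mercator areal scale is sec²φ.
At 54.8°: sec²(54.8°) = 1/0.5764² = 3.010.
At 12.9°: sec²(12.9°) = 1/0.9748² = 1.052.
Ratio = 3.010/1.052 = cos²(12.9°)/cos²(54.8°) ≈ 2.86.

2.86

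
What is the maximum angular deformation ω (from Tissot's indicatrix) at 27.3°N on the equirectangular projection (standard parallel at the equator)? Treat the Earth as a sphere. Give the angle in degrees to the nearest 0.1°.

In the plate carrée (x = Rλ, y = Rφ), meridians are true-scale (h = 1) and parallels are stretched by k = sec φ.
At 27.3°: h = 1.000, k = 1.125; principal scales a = 1.125, b = 1.000.
sin(ω/2) = (a − b)/(a + b) = 0.1253/2.125 = 0.05898, so ω = 2 arcsin(0.05898) ≈ 6.8°.

6.8°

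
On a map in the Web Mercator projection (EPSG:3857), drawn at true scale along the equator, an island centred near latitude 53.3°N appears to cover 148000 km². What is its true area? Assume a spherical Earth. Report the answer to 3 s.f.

Mercator is conformal, so the point scale is isotropic: h = k = sec φ = 1/cos φ.
Areal scale = k² = sec²φ = 1/cos²(53.3°) = 1/0.5976² = 2.800.
True area = apparent / (areal scale) = 148000 / 2.800 ≈ 52900 km².

52900 km²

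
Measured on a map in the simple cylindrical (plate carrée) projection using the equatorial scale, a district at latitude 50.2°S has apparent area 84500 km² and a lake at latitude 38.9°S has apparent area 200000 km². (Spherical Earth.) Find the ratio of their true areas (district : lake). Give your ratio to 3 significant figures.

On the plate carrée, areal scale = h·k = 1 × sec φ, so true area = apparent × cos φ.
True area of district: 84500 × cos(50.2°) = 84500 × 0.6401 = 54090 km².
True area of lake: 200000 × cos(38.9°) = 200000 × 0.7782 = 155600 km².
Ratio = 54090 / 155600 ≈ 0.348.

0.348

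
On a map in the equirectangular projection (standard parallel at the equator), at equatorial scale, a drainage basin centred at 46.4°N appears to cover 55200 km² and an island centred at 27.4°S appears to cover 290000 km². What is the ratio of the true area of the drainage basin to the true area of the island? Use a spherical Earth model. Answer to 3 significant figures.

0.148

Plate carrée has h = 1 and k = sec φ, giving areal scale sec φ; true area = (apparent area) · cos φ.
True area of drainage basin: 55200 × cos(46.4°) = 55200 × 0.6896 = 38070 km².
True area of island: 290000 × cos(27.4°) = 290000 × 0.8878 = 257500 km².
Ratio = 38070 / 257500 ≈ 0.148.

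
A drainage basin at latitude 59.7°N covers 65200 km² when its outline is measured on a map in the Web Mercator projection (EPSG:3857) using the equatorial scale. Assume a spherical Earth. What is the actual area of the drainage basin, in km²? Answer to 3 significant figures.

For Mercator, h = k = sec φ (a conformal cylindrical projection has a single point scale, 1/cos φ).
Areal scale = k² = sec²φ = 1/cos²(59.7°) = 1/0.5045² = 3.929.
True area = apparent / (areal scale) = 65200 / 3.929 ≈ 16600 km².

16600 km²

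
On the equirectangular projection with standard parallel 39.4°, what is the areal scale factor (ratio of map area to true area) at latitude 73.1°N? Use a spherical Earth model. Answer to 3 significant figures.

2.66

The equidistant cylindrical projection with φ₀ = 39.4° has h = 1 (meridians true) and k = cos φ₀ / cos φ along parallels.
Areal scale = h·k = 1 × cos φ₀ / cos φ; at 73.1°, h = 1.000, k = 2.658, so h·k = 2.658.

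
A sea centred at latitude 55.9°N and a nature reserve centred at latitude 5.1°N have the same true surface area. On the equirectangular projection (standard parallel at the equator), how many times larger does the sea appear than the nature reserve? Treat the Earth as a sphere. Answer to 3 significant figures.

1.78

Plate carrée maps x = Rλ, y = Rφ. The meridian scale is h = 1 and the parallel scale is k = 1/cos φ = sec φ.
Areal scale at 55.9°: h·k = 1.000 × 1.784 = 1.784.
Areal scale at 5.1°: h·k = 1.000 × 1.004 = 1.004.
Ratio = 1.784/1.004 ≈ 1.78.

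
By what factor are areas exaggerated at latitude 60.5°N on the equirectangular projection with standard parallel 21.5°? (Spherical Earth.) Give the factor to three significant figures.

With standard parallel φ₀ = 21.5°, the equirectangular projection gives x = Rλ cos φ₀, y = Rφ, so h = 1 and k = cos 21.5° / cos φ.
Areal scale = h·k = 1 × cos φ₀ / cos φ; at 60.5°, h = 1.000, k = 1.889, so h·k = 1.889.

1.89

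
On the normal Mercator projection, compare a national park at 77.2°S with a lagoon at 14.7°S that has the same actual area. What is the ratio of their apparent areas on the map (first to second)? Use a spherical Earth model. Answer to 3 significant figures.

Mercator areal scale is sec²φ.
At 77.2°: sec²(77.2°) = 1/0.2215² = 20.37.
At 14.7°: sec²(14.7°) = 1/0.9673² = 1.069.
Ratio = 20.37/1.069 = cos²(14.7°)/cos²(77.2°) ≈ 19.1.

19.1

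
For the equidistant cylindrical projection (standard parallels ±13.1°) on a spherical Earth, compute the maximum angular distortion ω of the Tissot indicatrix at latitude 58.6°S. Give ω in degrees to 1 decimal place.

In the equirectangular projection with standard parallel φ₀ = 13.1° (x = Rλ cos φ₀, y = Rφ), meridians are true-scale (h = 1) and the parallel scale is k = cos φ₀ / cos φ.
At 58.6°: h = 1.000, k = 1.869; principal scales a = 1.869, b = 1.000.
sin(ω/2) = (a − b)/(a + b) = 0.8694/2.869 = 0.3030, so ω = 2 arcsin(0.3030) ≈ 35.3°.

35.3°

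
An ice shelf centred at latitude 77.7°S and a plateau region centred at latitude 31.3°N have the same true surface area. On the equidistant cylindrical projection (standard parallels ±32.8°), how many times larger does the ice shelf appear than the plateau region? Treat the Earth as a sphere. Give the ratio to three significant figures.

With standard parallel φ₀ = 32.8°, the equirectangular projection gives x = Rλ cos φ₀, y = Rφ, so h = 1 and k = cos 32.8° / cos φ.
Areal scale at 77.7°: h·k = 1.000 × 3.946 = 3.946.
Areal scale at 31.3°: h·k = 1.000 × 0.9837 = 0.9837.
Ratio = 3.946/0.9837 ≈ 4.01.

4.01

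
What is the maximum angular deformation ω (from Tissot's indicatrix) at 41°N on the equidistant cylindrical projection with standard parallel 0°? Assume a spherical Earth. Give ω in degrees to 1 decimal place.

For the equirectangular projection with φ₀ = 0 (plate carrée), h = 1 along meridians and k = sec φ along parallels.
At 41°: h = 1.000, k = 1.325; principal scales a = 1.325, b = 1.000.
sin(ω/2) = (a − b)/(a + b) = 0.3250/2.325 = 0.1398, so ω = 2 arcsin(0.1398) ≈ 16.1°.

16.1°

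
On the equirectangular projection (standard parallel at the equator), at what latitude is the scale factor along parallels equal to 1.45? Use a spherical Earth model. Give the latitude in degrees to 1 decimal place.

Plate carrée: h = 1, k = sec φ along parallels.
sec φ = 1.45  ⇒  cos φ = 0.6897  ⇒  φ ≈ 46.4°.

46.4°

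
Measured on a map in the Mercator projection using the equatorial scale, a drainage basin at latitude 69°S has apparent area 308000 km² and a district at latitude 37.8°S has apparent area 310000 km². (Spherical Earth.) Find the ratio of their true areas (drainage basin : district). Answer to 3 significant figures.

Mercator's areal exaggeration is sec²φ; hence true area = (apparent area) · cos²φ.
True area of drainage basin: 308000 × cos²(69°) = 308000 × 0.1284 = 39560 km².
True area of district: 310000 × cos²(37.8°) = 310000 × 0.6243 = 193500 km².
Ratio = 39560 / 193500 ≈ 0.204.

0.204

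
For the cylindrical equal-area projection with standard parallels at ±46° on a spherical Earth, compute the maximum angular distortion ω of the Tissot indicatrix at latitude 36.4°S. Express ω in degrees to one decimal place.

16.8°

Cylindrical equal-area (φ₀ = 46°): h = cos φ / cos 46° along meridians, k = cos 46° / cos φ along parallels; h·k = 1.
At 36.4°: h = 1.159, k = 0.8630; principal scales a = 1.159, b = 0.8630.
sin(ω/2) = (a − b)/(a + b) = 0.2956/2.022 = 0.1462, so ω = 2 arcsin(0.1462) ≈ 16.8°.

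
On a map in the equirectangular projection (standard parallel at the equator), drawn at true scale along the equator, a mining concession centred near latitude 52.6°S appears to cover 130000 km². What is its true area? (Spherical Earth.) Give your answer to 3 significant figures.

In the plate carrée (x = Rλ, y = Rφ), meridians are true-scale (h = 1) and parallels are stretched by k = sec φ.
Areal scale = h·k = 1 × sec φ; at 52.6°, h = 1.000, k = 1.646, so h·k = 1.646.
True area = apparent / (areal scale) = 130000 / 1.646 ≈ 79000 km².

79000 km²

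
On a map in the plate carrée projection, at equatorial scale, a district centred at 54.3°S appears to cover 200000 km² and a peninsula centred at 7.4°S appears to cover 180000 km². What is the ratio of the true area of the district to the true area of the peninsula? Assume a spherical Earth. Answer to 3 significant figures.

On the plate carrée, areal scale = h·k = 1 × sec φ, so true area = apparent × cos φ.
True area of district: 200000 × cos(54.3°) = 200000 × 0.5835 = 116700 km².
True area of peninsula: 180000 × cos(7.4°) = 180000 × 0.9917 = 178500 km².
Ratio = 116700 / 178500 ≈ 0.654.

0.654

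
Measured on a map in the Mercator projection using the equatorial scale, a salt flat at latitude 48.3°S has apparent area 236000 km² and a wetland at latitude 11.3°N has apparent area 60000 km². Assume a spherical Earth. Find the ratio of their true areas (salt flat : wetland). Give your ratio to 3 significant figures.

On Mercator the areal scale is sec²φ, so true area = apparent × cos²φ.
True area of salt flat: 236000 × cos²(48.3°) = 236000 × 0.4425 = 104400 km².
True area of wetland: 60000 × cos²(11.3°) = 60000 × 0.9616 = 57700 km².
Ratio = 104400 / 57700 ≈ 1.81.

1.81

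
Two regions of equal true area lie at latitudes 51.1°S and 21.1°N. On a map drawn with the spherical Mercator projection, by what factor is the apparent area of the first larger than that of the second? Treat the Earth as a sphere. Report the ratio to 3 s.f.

2.21

Mercator is conformal with k = sec φ, so areal scale = k² = sec²φ.
At 51.1°: sec²(51.1°) = 1/0.6280² = 2.536.
At 21.1°: sec²(21.1°) = 1/0.9330² = 1.149.
Ratio = 2.536/1.149 = cos²(21.1°)/cos²(51.1°) ≈ 2.21.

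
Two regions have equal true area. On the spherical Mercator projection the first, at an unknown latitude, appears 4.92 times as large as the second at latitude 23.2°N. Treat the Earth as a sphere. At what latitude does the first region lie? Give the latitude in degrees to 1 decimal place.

65.5°

For equal true areas on Mercator, apparent areas scale as sec²φ, so the ratio is cos²φ₂ / cos²φ₁.
cos²φ₂ / cos²φ₁ = 4.92  ⇒  cos φ₁ = cos 23.2° / √4.92 = 0.9191/2.218 = 0.4144.
φ₁ = arccos(0.4144) ≈ 65.5°.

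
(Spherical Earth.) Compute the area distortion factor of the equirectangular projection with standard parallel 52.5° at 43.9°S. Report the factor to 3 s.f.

0.845

In the equirectangular projection with standard parallel φ₀ = 52.5° (x = Rλ cos φ₀, y = Rφ), meridians are true-scale (h = 1) and the parallel scale is k = cos φ₀ / cos φ.
Areal scale = h·k = 1 × cos φ₀ / cos φ; at 43.9°, h = 1.000, k = 0.8449, so h·k = 0.8449.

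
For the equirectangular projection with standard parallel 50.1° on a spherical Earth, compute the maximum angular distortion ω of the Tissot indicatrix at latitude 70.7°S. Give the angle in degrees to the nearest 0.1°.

37.3°

With standard parallel φ₀ = 50.1°, the equirectangular projection gives x = Rλ cos φ₀, y = Rφ, so h = 1 and k = cos 50.1° / cos φ.
At 70.7°: h = 1.000, k = 1.941; principal scales a = 1.941, b = 1.000.
sin(ω/2) = (a − b)/(a + b) = 0.9408/2.941 = 0.3199, so ω = 2 arcsin(0.3199) ≈ 37.3°.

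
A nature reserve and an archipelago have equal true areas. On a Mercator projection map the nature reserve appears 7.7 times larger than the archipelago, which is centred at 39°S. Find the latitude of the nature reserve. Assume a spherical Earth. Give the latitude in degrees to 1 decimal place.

73.7°

Mercator areal scale is sec²φ, so apparent-area ratio = sec²φ₁ / sec²φ₂ = cos²φ₂ / cos²φ₁.
cos²φ₂ / cos²φ₁ = 7.7  ⇒  cos φ₁ = cos 39° / √7.7 = 0.7771/2.775 = 0.2801.
φ₁ = arccos(0.2801) ≈ 73.7°.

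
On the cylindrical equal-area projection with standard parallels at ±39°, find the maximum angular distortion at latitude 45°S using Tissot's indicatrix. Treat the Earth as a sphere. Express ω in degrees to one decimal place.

A cylindrical equal-area projection with standard parallel φ₀ has meridian scale h = cos φ / cos φ₀ and parallel scale k = cos φ₀ / cos φ (so areas are preserved, h·k = 1).
At 45°: h = 0.9099, k = 1.099; principal scales a = 1.099, b = 0.9099.
sin(ω/2) = (a − b)/(a + b) = 0.1892/2.009 = 0.09417, so ω = 2 arcsin(0.09417) ≈ 10.8°.

10.8°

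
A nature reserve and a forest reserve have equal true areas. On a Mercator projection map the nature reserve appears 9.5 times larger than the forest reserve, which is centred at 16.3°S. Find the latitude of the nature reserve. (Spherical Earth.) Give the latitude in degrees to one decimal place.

71.9°

Mercator areal scale is sec²φ, so apparent-area ratio = sec²φ₁ / sec²φ₂ = cos²φ₂ / cos²φ₁.
cos²φ₂ / cos²φ₁ = 9.5  ⇒  cos φ₁ = cos 16.3° / √9.5 = 0.9598/3.082 = 0.3114.
φ₁ = arccos(0.3114) ≈ 71.9°.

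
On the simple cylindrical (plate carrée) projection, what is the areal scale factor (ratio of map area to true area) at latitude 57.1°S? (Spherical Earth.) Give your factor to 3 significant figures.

1.84

Plate carrée maps x = Rλ, y = Rφ. The meridian scale is h = 1 and the parallel scale is k = 1/cos φ = sec φ.
Areal scale = h·k = 1 × sec φ; at 57.1°, h = 1.000, k = 1.841, so h·k = 1.841.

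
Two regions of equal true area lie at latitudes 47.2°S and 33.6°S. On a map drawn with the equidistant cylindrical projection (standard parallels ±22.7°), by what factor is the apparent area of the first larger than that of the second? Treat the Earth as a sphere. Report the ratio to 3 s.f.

1.23

The equidistant cylindrical projection with φ₀ = 22.7° has h = 1 (meridians true) and k = cos φ₀ / cos φ along parallels.
Areal scale at 47.2°: h·k = 1.000 × 1.358 = 1.358.
Areal scale at 33.6°: h·k = 1.000 × 1.108 = 1.108.
Ratio = 1.358/1.108 ≈ 1.23.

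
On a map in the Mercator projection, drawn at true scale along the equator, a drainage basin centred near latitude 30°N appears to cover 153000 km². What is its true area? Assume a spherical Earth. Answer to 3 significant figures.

115000 km²

The Mercator projection is conformal; its linear scale factor is the same in every direction and equals sec φ = 1/cos φ.
Areal scale = k² = sec²φ = 1/cos²(30°) = 1/0.8660² = 1.333.
True area = apparent / (areal scale) = 153000 / 1.333 ≈ 115000 km².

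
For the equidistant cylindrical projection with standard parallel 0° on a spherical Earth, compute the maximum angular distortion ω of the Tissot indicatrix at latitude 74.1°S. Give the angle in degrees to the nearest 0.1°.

69.5°

Plate carrée maps x = Rλ, y = Rφ. The meridian scale is h = 1 and the parallel scale is k = 1/cos φ = sec φ.
At 74.1°: h = 1.000, k = 3.650; principal scales a = 3.650, b = 1.000.
sin(ω/2) = (a − b)/(a + b) = 2.650/4.650 = 0.5699, so ω = 2 arcsin(0.5699) ≈ 69.5°.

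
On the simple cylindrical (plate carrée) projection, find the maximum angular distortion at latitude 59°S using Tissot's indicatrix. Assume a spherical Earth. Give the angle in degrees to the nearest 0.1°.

In the plate carrée (x = Rλ, y = Rφ), meridians are true-scale (h = 1) and parallels are stretched by k = sec φ.
At 59°: h = 1.000, k = 1.942; principal scales a = 1.942, b = 1.000.
sin(ω/2) = (a − b)/(a + b) = 0.9416/2.942 = 0.3201, so ω = 2 arcsin(0.3201) ≈ 37.3°.

37.3°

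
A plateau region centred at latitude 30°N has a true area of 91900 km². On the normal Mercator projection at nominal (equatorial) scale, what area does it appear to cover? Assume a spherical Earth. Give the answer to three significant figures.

123000 km²

Mercator is conformal, so the point scale is isotropic: h = k = sec φ = 1/cos φ.
Areal scale = k² = sec²φ = 1/cos²(30°) = 1/0.8660² = 1.333.
Apparent area = 91900 × 1.333 ≈ 123000 km².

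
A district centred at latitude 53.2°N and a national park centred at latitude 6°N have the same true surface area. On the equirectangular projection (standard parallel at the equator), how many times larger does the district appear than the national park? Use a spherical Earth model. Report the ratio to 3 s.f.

For the equirectangular projection with φ₀ = 0 (plate carrée), h = 1 along meridians and k = sec φ along parallels.
Areal scale at 53.2°: h·k = 1.000 × 1.669 = 1.669.
Areal scale at 6°: h·k = 1.000 × 1.006 = 1.006.
Ratio = 1.669/1.006 ≈ 1.66.

1.66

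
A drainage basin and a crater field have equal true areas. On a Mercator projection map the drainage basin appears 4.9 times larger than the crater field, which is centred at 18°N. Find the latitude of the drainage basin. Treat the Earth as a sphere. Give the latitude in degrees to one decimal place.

64.6°

On Mercator, (apparent₁)/(apparent₂) = sec²φ₁ / sec²φ₂ when true areas are equal.
cos²φ₂ / cos²φ₁ = 4.9  ⇒  cos φ₁ = cos 18° / √4.9 = 0.9511/2.214 = 0.4296.
φ₁ = arccos(0.4296) ≈ 64.6°.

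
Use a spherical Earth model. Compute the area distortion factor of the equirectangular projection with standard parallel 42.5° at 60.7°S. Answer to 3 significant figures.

In the equirectangular projection with standard parallel φ₀ = 42.5° (x = Rλ cos φ₀, y = Rφ), meridians are true-scale (h = 1) and the parallel scale is k = cos φ₀ / cos φ.
Areal scale = h·k = 1 × cos φ₀ / cos φ; at 60.7°, h = 1.000, k = 1.507, so h·k = 1.507.

1.51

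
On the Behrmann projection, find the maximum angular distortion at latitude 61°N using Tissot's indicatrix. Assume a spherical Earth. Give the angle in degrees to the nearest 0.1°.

The Behrmann projection is cylindrical equal-area with φ₀ = 30°. Cylindrical equal-area (φ₀ = 30°): h = cos φ / cos 30° along meridians, k = cos 30° / cos φ along parallels; h·k = 1.
At 61°: h = 0.5598, k = 1.786; principal scales a = 1.786, b = 0.5598.
sin(ω/2) = (a − b)/(a + b) = 1.227/2.346 = 0.5228, so ω = 2 arcsin(0.5228) ≈ 63.0°.

63.0°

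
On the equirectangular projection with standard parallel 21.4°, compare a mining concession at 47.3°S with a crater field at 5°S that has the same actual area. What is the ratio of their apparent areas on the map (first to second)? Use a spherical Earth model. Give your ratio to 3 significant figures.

1.47

With standard parallel φ₀ = 21.4°, the equirectangular projection gives x = Rλ cos φ₀, y = Rφ, so h = 1 and k = cos 21.4° / cos φ.
Areal scale at 47.3°: h·k = 1.000 × 1.373 = 1.373.
Areal scale at 5°: h·k = 1.000 × 0.9346 = 0.9346.
Ratio = 1.373/0.9346 ≈ 1.47.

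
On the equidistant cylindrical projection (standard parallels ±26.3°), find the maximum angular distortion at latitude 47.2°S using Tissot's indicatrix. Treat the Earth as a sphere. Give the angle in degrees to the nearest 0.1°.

In the equirectangular projection with standard parallel φ₀ = 26.3° (x = Rλ cos φ₀, y = Rφ), meridians are true-scale (h = 1) and the parallel scale is k = cos φ₀ / cos φ.
At 47.2°: h = 1.000, k = 1.319; principal scales a = 1.319, b = 1.000.
sin(ω/2) = (a − b)/(a + b) = 0.3194/2.319 = 0.1377, so ω = 2 arcsin(0.1377) ≈ 15.8°.

15.8°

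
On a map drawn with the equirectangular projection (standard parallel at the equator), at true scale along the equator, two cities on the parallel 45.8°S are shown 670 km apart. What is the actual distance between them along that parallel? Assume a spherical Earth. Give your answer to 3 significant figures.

467 km

For the equirectangular projection with φ₀ = 0 (plate carrée), h = 1 along meridians and k = sec φ along parallels.
Along the parallel at 45.8°, map distances are exaggerated by k = sec 45.8° = 1.434.
True distance = 670 / 1.434 = 670 × cos 45.8° ≈ 467 km.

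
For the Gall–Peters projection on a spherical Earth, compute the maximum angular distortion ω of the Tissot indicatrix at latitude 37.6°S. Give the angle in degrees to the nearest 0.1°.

13.0°

The Gall–Peters projection is cylindrical equal-area with φ₀ = 45°. A cylindrical equal-area projection with standard parallel φ₀ has meridian scale h = cos φ / cos φ₀ and parallel scale k = cos φ₀ / cos φ (so areas are preserved, h·k = 1).
At 37.6°: h = 1.120, k = 0.8925; principal scales a = 1.120, b = 0.8925.
sin(ω/2) = (a − b)/(a + b) = 0.2280/2.013 = 0.1133, so ω = 2 arcsin(0.1133) ≈ 13.0°.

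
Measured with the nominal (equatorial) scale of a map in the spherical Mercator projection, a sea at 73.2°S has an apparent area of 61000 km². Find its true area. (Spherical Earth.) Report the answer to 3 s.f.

5100 km²

The Mercator projection is conformal; its linear scale factor is the same in every direction and equals sec φ = 1/cos φ.
Areal scale = k² = sec²φ = 1/cos²(73.2°) = 1/0.2890² = 11.97.
True area = apparent / (areal scale) = 61000 / 11.97 ≈ 5100 km².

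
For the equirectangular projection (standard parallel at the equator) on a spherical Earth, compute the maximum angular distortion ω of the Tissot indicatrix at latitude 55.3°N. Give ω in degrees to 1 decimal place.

31.9°

For the equirectangular projection with φ₀ = 0 (plate carrée), h = 1 along meridians and k = sec φ along parallels.
At 55.3°: h = 1.000, k = 1.757; principal scales a = 1.757, b = 1.000.
sin(ω/2) = (a − b)/(a + b) = 0.7566/2.757 = 0.2745, so ω = 2 arcsin(0.2745) ≈ 31.9°.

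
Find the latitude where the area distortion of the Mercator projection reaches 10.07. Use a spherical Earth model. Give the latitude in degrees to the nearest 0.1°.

71.6°

Mercator areal scale is sec²φ.
sec²φ = 10.07  ⇒  cos²φ = 0.09930  ⇒  cos φ = 0.3151.
φ = arccos(0.3151) ≈ 71.6°.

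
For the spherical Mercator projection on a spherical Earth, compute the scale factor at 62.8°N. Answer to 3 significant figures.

The Mercator projection is conformal; its linear scale factor is the same in every direction and equals sec φ = 1/cos φ.
k = 1/cos 62.8° = 1/0.4571 = 2.188.

2.19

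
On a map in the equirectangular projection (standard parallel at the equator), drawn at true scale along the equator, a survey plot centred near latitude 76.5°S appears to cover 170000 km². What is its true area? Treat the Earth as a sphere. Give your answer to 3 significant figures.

In the plate carrée (x = Rλ, y = Rφ), meridians are true-scale (h = 1) and parallels are stretched by k = sec φ.
Areal scale = h·k = 1 × sec φ; at 76.5°, h = 1.000, k = 4.284, so h·k = 4.284.
True area = apparent / (areal scale) = 170000 / 4.284 ≈ 39700 km².

39700 km²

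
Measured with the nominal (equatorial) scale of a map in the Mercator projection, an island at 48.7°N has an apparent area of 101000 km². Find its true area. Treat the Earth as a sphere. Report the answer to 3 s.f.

The Mercator projection is conformal; its linear scale factor is the same in every direction and equals sec φ = 1/cos φ.
Areal scale = k² = sec²φ = 1/cos²(48.7°) = 1/0.6600² = 2.296.
True area = apparent / (areal scale) = 101000 / 2.296 ≈ 44000 km².

44000 km²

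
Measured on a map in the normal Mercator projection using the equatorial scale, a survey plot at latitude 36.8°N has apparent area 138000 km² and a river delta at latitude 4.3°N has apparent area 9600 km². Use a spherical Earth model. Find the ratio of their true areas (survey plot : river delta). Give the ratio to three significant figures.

Mercator's areal exaggeration is sec²φ; hence true area = (apparent area) · cos²φ.
True area of survey plot: 138000 × cos²(36.8°) = 138000 × 0.6412 = 88480 km².
True area of river delta: 9600 × cos²(4.3°) = 9600 × 0.9944 = 9546 km².
Ratio = 88480 / 9546 ≈ 9.27.

9.27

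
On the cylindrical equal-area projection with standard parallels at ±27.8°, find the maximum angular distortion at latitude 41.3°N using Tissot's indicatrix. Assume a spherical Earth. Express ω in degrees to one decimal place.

18.6°

For cylindrical equal-area with standard parallel φ₀, h = cos φ / cos φ₀ and k = cos φ₀ / cos φ, so h·k = 1.
At 41.3°: h = 0.8493, k = 1.177; principal scales a = 1.177, b = 0.8493.
sin(ω/2) = (a − b)/(a + b) = 0.3282/2.027 = 0.1619, so ω = 2 arcsin(0.1619) ≈ 18.6°.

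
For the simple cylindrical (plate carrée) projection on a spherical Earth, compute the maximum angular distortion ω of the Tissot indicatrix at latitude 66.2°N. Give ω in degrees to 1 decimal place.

Plate carrée maps x = Rλ, y = Rφ. The meridian scale is h = 1 and the parallel scale is k = 1/cos φ = sec φ.
At 66.2°: h = 1.000, k = 2.478; principal scales a = 2.478, b = 1.000.
sin(ω/2) = (a − b)/(a + b) = 1.478/3.478 = 0.4250, so ω = 2 arcsin(0.4250) ≈ 50.3°.

50.3°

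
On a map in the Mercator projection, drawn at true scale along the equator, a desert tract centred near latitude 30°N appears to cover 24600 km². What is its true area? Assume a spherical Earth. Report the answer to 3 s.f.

Mercator is conformal, so the point scale is isotropic: h = k = sec φ = 1/cos φ.
Areal scale = k² = sec²φ = 1/cos²(30°) = 1/0.8660² = 1.333.
True area = apparent / (areal scale) = 24600 / 1.333 ≈ 18400 km².

18400 km²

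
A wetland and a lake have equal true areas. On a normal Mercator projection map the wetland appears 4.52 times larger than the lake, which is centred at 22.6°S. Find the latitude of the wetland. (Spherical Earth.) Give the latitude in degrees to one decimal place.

64.3°

Mercator areal scale is sec²φ, so apparent-area ratio = sec²φ₁ / sec²φ₂ = cos²φ₂ / cos²φ₁.
cos²φ₂ / cos²φ₁ = 4.52  ⇒  cos φ₁ = cos 22.6° / √4.52 = 0.9232/2.126 = 0.4342.
φ₁ = arccos(0.4342) ≈ 64.3°.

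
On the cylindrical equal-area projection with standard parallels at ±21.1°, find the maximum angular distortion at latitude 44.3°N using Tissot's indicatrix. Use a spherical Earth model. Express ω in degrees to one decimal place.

For cylindrical equal-area with standard parallel φ₀, h = cos φ / cos φ₀ and k = cos φ₀ / cos φ, so h·k = 1.
At 44.3°: h = 0.7671, k = 1.304; principal scales a = 1.304, b = 0.7671.
sin(ω/2) = (a − b)/(a + b) = 0.5364/2.071 = 0.2591, so ω = 2 arcsin(0.2591) ≈ 30.0°.

30.0°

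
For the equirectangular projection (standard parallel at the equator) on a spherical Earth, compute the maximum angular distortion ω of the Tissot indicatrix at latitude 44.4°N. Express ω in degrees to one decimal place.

Plate carrée maps x = Rλ, y = Rφ. The meridian scale is h = 1 and the parallel scale is k = 1/cos φ = sec φ.
At 44.4°: h = 1.000, k = 1.400; principal scales a = 1.400, b = 1.000.
sin(ω/2) = (a − b)/(a + b) = 0.3996/2.400 = 0.1665, so ω = 2 arcsin(0.1665) ≈ 19.2°.

19.2°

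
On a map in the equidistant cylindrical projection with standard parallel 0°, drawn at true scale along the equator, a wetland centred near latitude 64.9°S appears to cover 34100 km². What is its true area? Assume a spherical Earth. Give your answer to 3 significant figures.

14500 km²

In the plate carrée (x = Rλ, y = Rφ), meridians are true-scale (h = 1) and parallels are stretched by k = sec φ.
Areal scale = h·k = 1 × sec φ; at 64.9°, h = 1.000, k = 2.357, so h·k = 2.357.
True area = apparent / (areal scale) = 34100 / 2.357 ≈ 14500 km².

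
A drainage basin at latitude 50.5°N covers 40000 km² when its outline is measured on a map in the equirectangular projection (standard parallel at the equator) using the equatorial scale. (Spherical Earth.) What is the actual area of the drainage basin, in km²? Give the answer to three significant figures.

For the equirectangular projection with φ₀ = 0 (plate carrée), h = 1 along meridians and k = sec φ along parallels.
Areal scale = h·k = 1 × sec φ; at 50.5°, h = 1.000, k = 1.572, so h·k = 1.572.
True area = apparent / (areal scale) = 40000 / 1.572 ≈ 25400 km².

25400 km²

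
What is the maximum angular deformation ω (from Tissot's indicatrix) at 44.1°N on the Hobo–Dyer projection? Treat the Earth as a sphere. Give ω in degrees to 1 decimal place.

The Hobo–Dyer projection is cylindrical equal-area with φ₀ = 37.5°. A cylindrical equal-area projection with standard parallel φ₀ has meridian scale h = cos φ / cos φ₀ and parallel scale k = cos φ₀ / cos φ (so areas are preserved, h·k = 1).
At 44.1°: h = 0.9052, k = 1.105; principal scales a = 1.105, b = 0.9052.
sin(ω/2) = (a − b)/(a + b) = 0.1996/2.010 = 0.09929, so ω = 2 arcsin(0.09929) ≈ 11.4°.

11.4°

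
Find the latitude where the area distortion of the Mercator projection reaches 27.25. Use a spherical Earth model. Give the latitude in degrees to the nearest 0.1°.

79.0°

Mercator areal scale is sec²φ.
sec²φ = 27.25  ⇒  cos²φ = 0.03670  ⇒  cos φ = 0.1916.
φ = arccos(0.1916) ≈ 79.0°.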